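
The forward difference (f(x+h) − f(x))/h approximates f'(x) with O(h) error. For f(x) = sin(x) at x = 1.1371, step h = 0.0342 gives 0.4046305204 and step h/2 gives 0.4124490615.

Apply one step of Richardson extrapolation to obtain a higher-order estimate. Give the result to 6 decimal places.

r = 1, so 2^r = 2.
2 × 0.4124490615 = 0.8248981230; 0.8248981230 − 0.4046305204 = 0.4202676026
Divide by 2^1 − 1 = 1.
0.4202676026 ÷ 1 = 0.4202676026

0.420268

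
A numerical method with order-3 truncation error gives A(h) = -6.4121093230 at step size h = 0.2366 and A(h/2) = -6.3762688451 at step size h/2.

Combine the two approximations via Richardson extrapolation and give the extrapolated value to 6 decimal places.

r = 3: numerator weight 8, denominator 7.
8·(-6.3762688451) − (-6.4121093230) = -44.5980414378
R = (-44.5980414378)/7 = -6.3711487768
Shift from A(h/2): +0.0051200683.

-6.371149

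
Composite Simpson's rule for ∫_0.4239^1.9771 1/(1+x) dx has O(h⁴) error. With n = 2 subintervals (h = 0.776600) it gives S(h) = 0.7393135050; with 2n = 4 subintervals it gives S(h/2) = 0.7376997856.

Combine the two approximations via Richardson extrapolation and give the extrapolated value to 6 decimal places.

The method has order 4: 2^4 = 16.
Numerator 16 × A(h/2) − A(h) = 16 × 0.7376997856 − 0.7393135050 = 11.0638830646
Divide by 2^4 − 1 = 15.
R = 11.0638830646/15 = 0.7375922043
Shift from A(h/2): −0.0001075813.

0.737592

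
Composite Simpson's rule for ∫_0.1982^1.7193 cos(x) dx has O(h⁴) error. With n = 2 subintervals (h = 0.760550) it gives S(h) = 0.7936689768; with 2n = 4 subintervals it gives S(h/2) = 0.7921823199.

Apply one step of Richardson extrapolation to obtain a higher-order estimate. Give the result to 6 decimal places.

Method order is 4; weight 2^4 = 16.
16 × 0.7921823199 = 12.6749171184; 12.6749171184 − 0.7936689768 = 11.8812481416
Extrapolated: 11.8812481416 / 15 = 0.7920832094
Gap between inputs: 1.487e-03; correction applied: −0.0000991105.

0.792083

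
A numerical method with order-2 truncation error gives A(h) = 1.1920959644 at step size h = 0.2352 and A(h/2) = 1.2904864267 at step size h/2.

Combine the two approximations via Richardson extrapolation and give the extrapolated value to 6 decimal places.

The method has order 2: 2^2 = 4.
4 × 1.2904864267 = 5.1619457068; 5.1619457068 − 1.1920959644 = 3.9698497424
Extrapolated: 3.9698497424 / 3 = 1.3232832475
Shift from A(h/2): +0.0327968208.

1.323283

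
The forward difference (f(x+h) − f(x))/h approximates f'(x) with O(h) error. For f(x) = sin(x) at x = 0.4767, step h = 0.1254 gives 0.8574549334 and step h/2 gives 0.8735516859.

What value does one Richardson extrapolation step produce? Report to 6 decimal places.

0.889648

With r = 1 the leading error scales as h^1, so the weight is 2^1 = 2.
Difference of the inputs: 0.8735516859 − 0.8574549334 = 0.0160967525
Correction (A(h/2) − A(h))/(2 − 1) = 0.0160967525/1 = 0.0160967525
R = A(h/2) + (A(h/2) − A(h))/1 = 0.8735516859 + 0.0160967525 = 0.8896484384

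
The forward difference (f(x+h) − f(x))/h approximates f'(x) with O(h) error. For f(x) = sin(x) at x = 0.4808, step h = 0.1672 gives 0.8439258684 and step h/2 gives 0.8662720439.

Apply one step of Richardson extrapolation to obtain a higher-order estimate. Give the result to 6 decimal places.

Order 1 gives 2^r = 2 and 2^r − 1 = 1.
2*0.8662720439 = 1.7325440878; 1.7325440878 − 0.8439258684 = 0.8886182194
Extrapolated: 0.8886182194 / 1 = 0.8886182194
Gap between inputs: 2.235e-02; correction applied: +0.0223461755.

0.888618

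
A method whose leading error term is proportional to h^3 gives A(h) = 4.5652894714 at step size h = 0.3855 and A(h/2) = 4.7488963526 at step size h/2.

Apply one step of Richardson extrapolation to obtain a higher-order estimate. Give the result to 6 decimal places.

4.775126

Leading term ∝ h^3; use weight 8 = 2^3.
8*4.7488963526 − 4.5652894714 = 33.4258813494
33.4258813494 ÷ 7 = 4.7751259071
Shift from A(h/2): +0.0262295545.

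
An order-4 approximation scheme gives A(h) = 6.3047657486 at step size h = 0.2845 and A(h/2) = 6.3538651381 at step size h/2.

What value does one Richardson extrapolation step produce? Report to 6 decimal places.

r = 4, so 2^r = 16.
Weighted: 101.6618422096 − 6.3047657486 = 95.3570764610
(16·6.3538651381 − 6.3047657486)/(16 − 1) = 6.3571384307
Correction |R − A(h/2)| = 3.273e-03; gap |A(h/2) − A(h)| = 4.910e-02.

6.357138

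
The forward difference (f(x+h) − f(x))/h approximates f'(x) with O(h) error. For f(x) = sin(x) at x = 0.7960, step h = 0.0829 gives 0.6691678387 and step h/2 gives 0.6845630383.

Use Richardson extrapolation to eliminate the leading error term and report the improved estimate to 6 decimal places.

With r = 1 the leading error scales as h^1, so the weight is 2^1 = 2.
Difference of the inputs: 0.6845630383 − 0.6691678387 = 0.0153951996
Correction (A(h/2) − A(h))/(2 − 1) = 0.0153951996/1 = 0.0153951996
R = 0.6845630383 + 0.0153951996 = 0.6999582379

0.699958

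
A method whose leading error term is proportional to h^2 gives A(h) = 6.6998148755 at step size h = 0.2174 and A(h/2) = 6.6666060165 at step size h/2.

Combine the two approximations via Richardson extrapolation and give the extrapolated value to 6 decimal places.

The method has order 2: 2^2 = 4.
Weighted: 26.6664240660 − 6.6998148755 = 19.9666091905
Denominator 4 − 1 = 3.
R = 19.9666091905/3 = 6.6555363968
Shift from A(h/2): −0.0110696197.

6.655536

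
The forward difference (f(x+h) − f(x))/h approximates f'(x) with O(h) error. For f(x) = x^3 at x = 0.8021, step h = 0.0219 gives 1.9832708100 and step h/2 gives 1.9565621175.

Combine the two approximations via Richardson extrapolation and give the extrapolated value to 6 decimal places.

1.929853

Error is O(h^1); halving h shrinks it by 2^1 = 2.
2^1×A(h/2) = 3.9131242350; minus A(h) gives 1.9298534250.
Divide by 2^1 − 1 = 1.
Result: 1.9298534250
Shift from A(h/2): −0.0267086925.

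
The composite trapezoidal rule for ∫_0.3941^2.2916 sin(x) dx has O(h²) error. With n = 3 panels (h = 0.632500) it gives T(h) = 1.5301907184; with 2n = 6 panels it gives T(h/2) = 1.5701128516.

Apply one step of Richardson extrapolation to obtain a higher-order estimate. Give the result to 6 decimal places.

r = 2: numerator weight 4, denominator 3.
Top: 4(1.5701128516) − (1.5301907184) = 4.7502606880
Divide by 2^2 − 1 = 3.
So the Richardson estimate is 1.5834202293.

1.583420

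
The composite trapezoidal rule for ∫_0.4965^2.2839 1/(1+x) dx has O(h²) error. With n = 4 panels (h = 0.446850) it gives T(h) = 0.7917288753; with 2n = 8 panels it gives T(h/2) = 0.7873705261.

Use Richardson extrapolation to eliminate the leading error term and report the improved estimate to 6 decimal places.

0.785918

The method has order 2: 2^2 = 4.
Weighted: 3.1494821044 − 0.7917288753 = 2.3577532291
Divide by 2^2 − 1 = 3.
Extrapolated: 2.3577532291 / 3 = 0.7859177430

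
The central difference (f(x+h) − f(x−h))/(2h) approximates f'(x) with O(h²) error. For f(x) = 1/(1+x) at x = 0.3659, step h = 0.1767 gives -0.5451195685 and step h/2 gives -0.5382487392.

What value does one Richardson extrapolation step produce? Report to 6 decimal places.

r = 2: numerator weight 4, denominator 3.
Top: 4(-0.5382487392) − (-0.5451195685) = -1.6078753883
Denominator 4 − 1 = 3.
(-1.6078753883) ÷ 3 = -0.5359584628

-0.535958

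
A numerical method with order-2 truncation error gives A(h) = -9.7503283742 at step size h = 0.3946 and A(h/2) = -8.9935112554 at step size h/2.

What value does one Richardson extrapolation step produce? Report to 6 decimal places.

-8.741239

Error is O(h^2); halving h shrinks it by 2^2 = 4.
Numerator 4*A(h/2) − A(h) = 4*(-8.9935112554) − (-9.7503283742) = -26.2237166474
Denominator 4 − 1 = 3.
So the Richardson estimate is -8.7412388825.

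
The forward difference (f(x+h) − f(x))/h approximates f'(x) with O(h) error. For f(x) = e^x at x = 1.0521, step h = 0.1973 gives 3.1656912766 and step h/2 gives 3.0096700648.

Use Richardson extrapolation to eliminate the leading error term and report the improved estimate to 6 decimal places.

The method has order 1: 2^1 = 2.
Weighted: 6.0193401296 − 3.1656912766 = 2.8536488530
Divide by 2^1 − 1 = 1.
Extrapolated: 2.8536488530 / 1 = 2.8536488530
Gap between inputs: 1.560e-01; correction applied: −0.1560212118.

2.853649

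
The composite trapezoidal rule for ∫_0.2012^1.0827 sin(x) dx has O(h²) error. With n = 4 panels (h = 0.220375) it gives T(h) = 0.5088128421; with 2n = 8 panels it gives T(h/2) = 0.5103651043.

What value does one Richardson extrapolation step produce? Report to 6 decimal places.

0.510883

Error is O(h^2); halving h shrinks it by 2^2 = 4.
4 × 0.5103651043 = 2.0414604172; subtract 0.5088128421 → 1.5326475751
Denominator 4 − 1 = 3.
R = 1.5326475751/3 = 0.5108825250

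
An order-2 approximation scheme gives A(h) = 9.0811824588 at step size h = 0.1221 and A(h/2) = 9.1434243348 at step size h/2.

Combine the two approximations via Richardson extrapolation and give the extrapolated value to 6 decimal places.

9.164172

Method order is 2; weight 2^2 = 4.
2^2·A(h/2) = 36.5736973392; minus A(h) gives 27.4925148804.
27.4925148804 ÷ 3 = 9.1641716268
Correction |R − A(h/2)| = 2.075e-02; gap |A(h/2) − A(h)| = 6.224e-02.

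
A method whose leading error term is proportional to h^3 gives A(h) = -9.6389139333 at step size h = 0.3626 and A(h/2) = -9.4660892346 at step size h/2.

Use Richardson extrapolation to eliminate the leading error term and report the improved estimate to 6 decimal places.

-9.441400

Error is O(h^3); halving h shrinks it by 2^3 = 8.
8*(-9.4660892346) = -75.7287138768; (-75.7287138768) − (-9.6389139333) = -66.0897999435
Denominator 8 − 1 = 7.
(8*(-9.4660892346) − (-9.6389139333))/(8 − 1) = -9.4413999919
Gap between inputs: 1.728e-01; correction applied: +0.0246892427.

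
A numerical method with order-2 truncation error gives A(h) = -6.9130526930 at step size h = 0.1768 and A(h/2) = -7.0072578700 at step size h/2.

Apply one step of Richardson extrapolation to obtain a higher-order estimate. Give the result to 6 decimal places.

Method order is 2; weight 2^2 = 4.
Weighted: (-28.0290314800) − (-6.9130526930) = -21.1159787870
(4×(-7.0072578700) − (-6.9130526930))/(4 − 1) = -7.0386595957
Shift from A(h/2): −0.0314017257.

-7.038660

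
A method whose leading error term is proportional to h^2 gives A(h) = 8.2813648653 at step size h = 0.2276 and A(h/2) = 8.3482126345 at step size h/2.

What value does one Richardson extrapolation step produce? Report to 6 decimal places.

Method order is 2; weight 2^2 = 4.
4 × 8.3482126345 = 33.3928505380; 33.3928505380 − 8.2813648653 = 25.1114856727
R = 25.1114856727/3 = 8.3704952242

8.370495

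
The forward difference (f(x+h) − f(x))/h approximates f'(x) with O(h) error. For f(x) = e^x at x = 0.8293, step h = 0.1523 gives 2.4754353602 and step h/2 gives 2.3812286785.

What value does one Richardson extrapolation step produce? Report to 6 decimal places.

With r = 1 the leading error scales as h^1, so the weight is 2^1 = 2.
Difference of the inputs: 2.3812286785 − 2.4754353602 = -0.0942066817
Divide by 2^1 − 1 = 1: (-0.0942066817)/1 = -0.0942066817
R = A(h/2) + (A(h/2) − A(h))/1 = 2.3812286785 − 0.0942066817 = 2.2870219968
Shift from A(h/2): −0.0942066817.

2.287022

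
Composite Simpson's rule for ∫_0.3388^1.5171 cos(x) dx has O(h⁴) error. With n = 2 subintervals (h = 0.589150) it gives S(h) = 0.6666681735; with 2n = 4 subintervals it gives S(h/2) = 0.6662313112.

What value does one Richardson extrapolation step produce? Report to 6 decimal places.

r = 4, so 2^r = 16.
16·0.6662313112 − 0.6666681735 = 9.9930328057
Divide by 2^4 − 1 = 15.
Result: 0.6662021870

0.666202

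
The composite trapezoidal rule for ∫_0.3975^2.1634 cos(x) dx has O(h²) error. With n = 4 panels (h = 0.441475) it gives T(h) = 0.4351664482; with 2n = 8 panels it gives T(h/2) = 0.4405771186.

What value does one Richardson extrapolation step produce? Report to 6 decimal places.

0.442381

Order 2 gives 2^r = 4 and 2^r − 1 = 3.
Weighted: 1.7623084744 − 0.4351664482 = 1.3271420262
Divide by 2^2 − 1 = 3.
1.3271420262 ÷ 3 = 0.4423806754
Gap between inputs: 5.411e-03; correction applied: +0.0018035568.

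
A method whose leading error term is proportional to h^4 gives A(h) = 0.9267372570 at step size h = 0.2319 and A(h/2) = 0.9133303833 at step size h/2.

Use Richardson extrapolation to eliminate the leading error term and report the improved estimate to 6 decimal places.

0.912437

Method order is 4; weight 2^4 = 16.
Numerator 16*A(h/2) − A(h) = 16*0.9133303833 − 0.9267372570 = 13.6865488758
Divide by 2^4 − 1 = 15.
Extrapolated: 13.6865488758 / 15 = 0.9124365917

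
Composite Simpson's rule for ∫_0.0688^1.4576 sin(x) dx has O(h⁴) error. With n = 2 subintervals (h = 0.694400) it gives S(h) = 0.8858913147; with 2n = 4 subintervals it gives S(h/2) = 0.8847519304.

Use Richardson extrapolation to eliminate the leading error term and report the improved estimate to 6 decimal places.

0.884676

With r = 4 the leading error scales as h^4, so the weight is 2^4 = 16.
Top: 16(0.8847519304) − (0.8858913147) = 13.2701395717
Extrapolated: 13.2701395717 / 15 = 0.8846759714
Shift from A(h/2): −0.0000759590.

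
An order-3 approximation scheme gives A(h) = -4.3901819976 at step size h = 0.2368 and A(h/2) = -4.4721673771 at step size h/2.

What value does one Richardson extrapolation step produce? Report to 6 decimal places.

-4.483880

Error is O(h^3); halving h shrinks it by 2^3 = 8.
8*(-4.4721673771) = -35.7773390168; subtract (-4.3901819976) → -31.3871570192
(8*(-4.4721673771) − (-4.3901819976))/(8 − 1) = -4.4838795742
Shift from A(h/2): −0.0117121971.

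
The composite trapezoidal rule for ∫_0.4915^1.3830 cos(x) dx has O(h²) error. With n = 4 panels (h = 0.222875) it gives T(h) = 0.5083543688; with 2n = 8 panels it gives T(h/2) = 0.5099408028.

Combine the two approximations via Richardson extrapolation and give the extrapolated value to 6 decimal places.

The method has order 2: 2^2 = 4.
Numerator 4 × A(h/2) − A(h) = 4 × 0.5099408028 − 0.5083543688 = 1.5314088424
Divide by 2^2 − 1 = 3.
So the Richardson estimate is 0.5104696141.
Gap between inputs: 1.586e-03; correction applied: +0.0005288113.

0.510470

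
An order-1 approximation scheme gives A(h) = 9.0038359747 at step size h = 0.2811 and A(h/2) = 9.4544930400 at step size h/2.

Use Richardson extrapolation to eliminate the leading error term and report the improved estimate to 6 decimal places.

Order 1 gives 2^r = 2 and 2^r − 1 = 1.
2×9.4544930400 = 18.9089860800; subtract 9.0038359747 → 9.9051501053
Divide by 2^1 − 1 = 1.
Extrapolated: 9.9051501053 / 1 = 9.9051501053

9.905150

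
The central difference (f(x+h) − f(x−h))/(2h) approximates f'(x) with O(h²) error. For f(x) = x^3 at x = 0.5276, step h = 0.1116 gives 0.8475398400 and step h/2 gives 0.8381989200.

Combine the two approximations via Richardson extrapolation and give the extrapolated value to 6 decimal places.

Order 2 gives 2^r = 4 and 2^r − 1 = 3.
A(h/2) − A(h) = 0.8381989200 − 0.8475398400 = -0.0093409200
Divide by 2^2 − 1 = 3: (-0.0093409200)/3 = -0.0031136400
R = 0.8381989200 − 0.0031136400 = 0.8350852800

0.835085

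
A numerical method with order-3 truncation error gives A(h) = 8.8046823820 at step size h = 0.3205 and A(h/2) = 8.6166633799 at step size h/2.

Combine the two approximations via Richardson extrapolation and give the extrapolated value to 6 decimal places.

Error is O(h^3); halving h shrinks it by 2^3 = 8.
8 × 8.6166633799 − 8.8046823820 = 60.1286246572
(8 × 8.6166633799 − 8.8046823820)/(8 − 1) = 8.5898035225

8.589804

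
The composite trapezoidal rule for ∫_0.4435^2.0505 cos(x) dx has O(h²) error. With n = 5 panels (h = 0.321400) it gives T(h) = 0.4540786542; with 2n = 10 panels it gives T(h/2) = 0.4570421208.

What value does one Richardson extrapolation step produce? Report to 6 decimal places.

Error is O(h^2); halving h shrinks it by 2^2 = 4.
4*0.4570421208 = 1.8281684832; 1.8281684832 − 0.4540786542 = 1.3740898290
Extrapolated: 1.3740898290 / 3 = 0.4580299430
Shift from A(h/2): +0.0009878222.

0.458030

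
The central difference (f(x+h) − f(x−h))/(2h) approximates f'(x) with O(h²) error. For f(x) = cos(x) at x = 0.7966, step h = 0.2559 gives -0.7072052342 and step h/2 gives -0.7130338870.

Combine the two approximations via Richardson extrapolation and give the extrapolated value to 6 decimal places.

r = 2: numerator weight 4, denominator 3.
Weighted: (-2.8521355480) − (-0.7072052342) = -2.1449303138
Denominator 4 − 1 = 3.
R = (-2.1449303138)/3 = -0.7149767713

-0.714977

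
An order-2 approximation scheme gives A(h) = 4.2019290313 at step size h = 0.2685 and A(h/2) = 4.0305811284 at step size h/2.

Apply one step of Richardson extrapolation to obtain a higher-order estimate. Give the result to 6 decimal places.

3.973465

r = 2: numerator weight 4, denominator 3.
4×4.0305811284 − 4.2019290313 = 11.9203954823
11.9203954823 ÷ 3 = 3.9734651608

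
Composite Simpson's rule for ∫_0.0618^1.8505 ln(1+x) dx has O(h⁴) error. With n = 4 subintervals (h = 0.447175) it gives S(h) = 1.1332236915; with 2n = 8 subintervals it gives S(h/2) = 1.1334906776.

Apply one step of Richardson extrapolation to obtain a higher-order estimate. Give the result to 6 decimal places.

Error is O(h^4); halving h shrinks it by 2^4 = 16.
16*1.1334906776 = 18.1358508416; subtract 1.1332236915 → 17.0026271501
R = 17.0026271501/15 = 1.1335084767

1.133508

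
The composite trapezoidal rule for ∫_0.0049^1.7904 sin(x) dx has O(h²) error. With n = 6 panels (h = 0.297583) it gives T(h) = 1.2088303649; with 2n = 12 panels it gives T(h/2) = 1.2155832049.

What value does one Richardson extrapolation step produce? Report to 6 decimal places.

1.217834

With r = 2 the leading error scales as h^2, so the weight is 2^2 = 4.
2^2 × A(h/2) = 4.8623328196; minus A(h) gives 3.6535024547.
Extrapolated: 3.6535024547 / 3 = 1.2178341516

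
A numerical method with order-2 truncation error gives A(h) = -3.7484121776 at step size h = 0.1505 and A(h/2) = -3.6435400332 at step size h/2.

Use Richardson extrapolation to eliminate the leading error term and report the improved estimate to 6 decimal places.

-3.608583

With r = 2 the leading error scales as h^2, so the weight is 2^2 = 4.
A(h/2) − A(h) = -3.6435400332 − (-3.7484121776) = 0.1048721444
Divide by 2^2 − 1 = 3: 0.1048721444/3 = 0.0349573815
R = A(h/2) + (A(h/2) − A(h))/3 = -3.6435400332 + 0.0349573815 = -3.6085826517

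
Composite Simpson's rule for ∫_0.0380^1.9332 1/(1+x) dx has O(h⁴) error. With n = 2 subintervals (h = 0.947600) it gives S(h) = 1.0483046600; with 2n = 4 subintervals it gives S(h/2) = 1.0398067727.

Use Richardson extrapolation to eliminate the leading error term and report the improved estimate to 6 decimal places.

1.039240

With r = 4 the leading error scales as h^4, so the weight is 2^4 = 16.
Weighted: 16.6369083632 − 1.0483046600 = 15.5886037032
Divide by 2^4 − 1 = 15.
15.5886037032 ÷ 15 = 1.0392402469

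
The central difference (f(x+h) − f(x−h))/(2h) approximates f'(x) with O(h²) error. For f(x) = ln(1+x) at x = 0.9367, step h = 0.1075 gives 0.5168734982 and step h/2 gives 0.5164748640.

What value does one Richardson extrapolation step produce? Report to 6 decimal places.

The method has order 2: 2^2 = 4.
Top: 4(0.5164748640) − (0.5168734982) = 1.5490259578
Denominator 4 − 1 = 3.
Result: 0.5163419859

0.516342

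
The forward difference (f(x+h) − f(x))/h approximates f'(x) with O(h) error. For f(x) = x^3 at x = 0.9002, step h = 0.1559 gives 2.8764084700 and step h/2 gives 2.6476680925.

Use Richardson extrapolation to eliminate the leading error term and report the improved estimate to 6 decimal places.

2.418928

Leading term ∝ h^1; use weight 2 = 2^1.
2·2.6476680925 = 5.2953361850; 5.2953361850 − 2.8764084700 = 2.4189277150
Divide by 2^1 − 1 = 1.
R = 2.4189277150/1 = 2.4189277150
Gap between inputs: 2.287e-01; correction applied: −0.2287403775.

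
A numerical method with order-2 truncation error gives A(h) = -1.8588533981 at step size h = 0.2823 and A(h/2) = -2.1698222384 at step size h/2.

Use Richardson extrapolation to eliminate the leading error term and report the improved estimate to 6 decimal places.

-2.273479

Error is O(h^2); halving h shrinks it by 2^2 = 4.
4 × (-2.1698222384) − (-1.8588533981) = -6.8204355555
Divide by 2^2 − 1 = 3.
(4 × (-2.1698222384) − (-1.8588533981))/(4 − 1) = -2.2734785185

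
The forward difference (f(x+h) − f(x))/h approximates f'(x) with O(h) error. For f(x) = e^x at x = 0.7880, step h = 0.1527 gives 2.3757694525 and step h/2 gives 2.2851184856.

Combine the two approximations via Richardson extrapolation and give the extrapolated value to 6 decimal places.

2.194468

Method order is 1; weight 2^1 = 2.
Difference of the inputs: 2.2851184856 − 2.3757694525 = -0.0906509669
Divide by 2^1 − 1 = 1: (-0.0906509669)/1 = -0.0906509669
R = 2.2851184856 − 0.0906509669 = 2.1944675187
Gap between inputs: 9.065e-02; correction applied: −0.0906509669.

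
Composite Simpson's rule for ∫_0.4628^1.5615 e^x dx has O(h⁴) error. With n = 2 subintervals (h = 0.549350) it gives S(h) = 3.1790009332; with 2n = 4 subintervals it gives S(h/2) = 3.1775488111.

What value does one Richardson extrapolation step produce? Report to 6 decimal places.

3.177452

Leading term ∝ h^4; use weight 16 = 2^4.
16·3.1775488111 − 3.1790009332 = 47.6617800444
Divide by 2^4 − 1 = 15.
Extrapolated: 47.6617800444 / 15 = 3.1774520030
Gap between inputs: 1.452e-03; correction applied: −0.0000968081.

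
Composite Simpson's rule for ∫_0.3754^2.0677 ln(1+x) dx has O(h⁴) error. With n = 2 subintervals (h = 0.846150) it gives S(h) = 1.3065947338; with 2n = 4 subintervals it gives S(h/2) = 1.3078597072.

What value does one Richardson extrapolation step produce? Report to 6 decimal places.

1.307944

r = 4: numerator weight 16, denominator 15.
Top: 16(1.3078597072) − (1.3065947338) = 19.6191605814
Denominator 16 − 1 = 15.
R = 19.6191605814/15 = 1.3079440388
Correction |R − A(h/2)| = 8.433e-05; gap |A(h/2) − A(h)| = 1.265e-03.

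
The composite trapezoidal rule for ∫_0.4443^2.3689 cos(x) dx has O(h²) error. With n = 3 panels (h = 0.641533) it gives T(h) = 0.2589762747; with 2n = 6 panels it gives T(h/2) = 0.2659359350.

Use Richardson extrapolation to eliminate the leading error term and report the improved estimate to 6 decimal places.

0.268256

r = 2, so 2^r = 4.
Difference of the inputs: 0.2659359350 − 0.2589762747 = 0.0069596603
Divide by 2^2 − 1 = 3: 0.0069596603/3 = 0.0023198868
R = 0.2659359350 + 0.0023198868 = 0.2682558218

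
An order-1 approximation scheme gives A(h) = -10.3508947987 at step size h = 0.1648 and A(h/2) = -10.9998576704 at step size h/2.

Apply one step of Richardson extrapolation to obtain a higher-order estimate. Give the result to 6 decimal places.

-11.648821

Order 1 gives 2^r = 2 and 2^r − 1 = 1.
Numerator 2×A(h/2) − A(h) = 2×(-10.9998576704) − (-10.3508947987) = -11.6488205421
(2×(-10.9998576704) − (-10.3508947987))/(2 − 1) = -11.6488205421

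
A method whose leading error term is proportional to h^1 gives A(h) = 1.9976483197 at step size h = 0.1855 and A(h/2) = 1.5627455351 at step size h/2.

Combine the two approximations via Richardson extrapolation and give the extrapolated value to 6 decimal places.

1.127843

The method has order 1: 2^1 = 2.
Difference of the inputs: 1.5627455351 − 1.9976483197 = -0.4349027846
Divide by 2^1 − 1 = 1: (-0.4349027846)/1 = -0.4349027846
R = A(h/2) + (A(h/2) − A(h))/1 = 1.5627455351 − 0.4349027846 = 1.1278427505
Gap between inputs: 4.349e-01; correction applied: −0.4349027846.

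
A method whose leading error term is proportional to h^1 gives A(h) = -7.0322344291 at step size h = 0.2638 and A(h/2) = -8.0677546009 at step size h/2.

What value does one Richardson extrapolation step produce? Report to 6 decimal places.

-9.103275

Method order is 1; weight 2^1 = 2.
2^1 × A(h/2) = -16.1355092018; minus A(h) gives -9.1032747727.
(-9.1032747727) ÷ 1 = -9.1032747727
Correction |R − A(h/2)| = 1.036e+00; gap |A(h/2) − A(h)| = 1.036e+00.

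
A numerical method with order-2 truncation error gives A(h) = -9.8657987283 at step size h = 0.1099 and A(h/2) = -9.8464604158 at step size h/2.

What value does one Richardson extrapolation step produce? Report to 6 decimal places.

Error is O(h^2); halving h shrinks it by 2^2 = 4.
Top: 4(-9.8464604158) − (-9.8657987283) = -29.5200429349
(-29.5200429349) ÷ 3 = -9.8400143116
Correction |R − A(h/2)| = 6.446e-03; gap |A(h/2) − A(h)| = 1.934e-02.

-9.840014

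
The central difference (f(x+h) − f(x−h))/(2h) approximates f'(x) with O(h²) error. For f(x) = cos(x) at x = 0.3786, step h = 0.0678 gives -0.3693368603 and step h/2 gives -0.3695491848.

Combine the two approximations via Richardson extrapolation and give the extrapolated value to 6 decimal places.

-0.369620

Error is O(h^2); halving h shrinks it by 2^2 = 4.
Weighted: (-1.4781967392) − (-0.3693368603) = -1.1088598789
Extrapolated: (-1.1088598789) / 3 = -0.3696199596
Correction |R − A(h/2)| = 7.077e-05; gap |A(h/2) − A(h)| = 2.123e-04.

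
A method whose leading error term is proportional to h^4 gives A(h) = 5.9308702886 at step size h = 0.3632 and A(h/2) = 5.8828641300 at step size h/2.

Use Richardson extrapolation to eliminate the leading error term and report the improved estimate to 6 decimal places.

Leading term ∝ h^4; use weight 16 = 2^4.
16 × 5.8828641300 = 94.1258260800; 94.1258260800 − 5.9308702886 = 88.1949557914
Divide by 2^4 − 1 = 15.
88.1949557914 ÷ 15 = 5.8796637194

5.879664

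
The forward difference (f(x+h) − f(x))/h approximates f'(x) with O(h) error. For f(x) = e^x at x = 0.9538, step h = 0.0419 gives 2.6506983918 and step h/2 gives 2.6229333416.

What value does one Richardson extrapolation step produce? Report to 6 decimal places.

2.595168

The method has order 1: 2^1 = 2.
2^1·A(h/2) = 5.2458666832; minus A(h) gives 2.5951682914.
2.5951682914 ÷ 1 = 2.5951682914
Gap between inputs: 2.777e-02; correction applied: −0.0277650502.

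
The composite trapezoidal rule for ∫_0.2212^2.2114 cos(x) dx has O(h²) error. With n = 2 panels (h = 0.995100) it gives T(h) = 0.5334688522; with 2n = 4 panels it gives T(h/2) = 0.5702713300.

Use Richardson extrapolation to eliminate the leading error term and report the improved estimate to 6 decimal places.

0.582539

Method order is 2; weight 2^2 = 4.
Top: 4(0.5702713300) − (0.5334688522) = 1.7476164678
1.7476164678 ÷ 3 = 0.5825388226
Shift from A(h/2): +0.0122674926.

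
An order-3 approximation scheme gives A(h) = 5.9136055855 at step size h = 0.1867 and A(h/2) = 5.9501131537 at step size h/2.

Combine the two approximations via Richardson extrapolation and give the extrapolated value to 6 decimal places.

Order 3 gives 2^r = 8 and 2^r − 1 = 7.
Top: 8(5.9501131537) − (5.9136055855) = 41.6872996441
41.6872996441 ÷ 7 = 5.9553285206

5.955329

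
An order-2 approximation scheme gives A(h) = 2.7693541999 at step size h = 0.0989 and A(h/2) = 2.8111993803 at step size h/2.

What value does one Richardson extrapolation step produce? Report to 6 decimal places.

With r = 2 the leading error scales as h^2, so the weight is 2^2 = 4.
Numerator 4*A(h/2) − A(h) = 4*2.8111993803 − 2.7693541999 = 8.4754433213
Denominator 4 − 1 = 3.
So the Richardson estimate is 2.8251477738.
Correction |R − A(h/2)| = 1.395e-02; gap |A(h/2) − A(h)| = 4.185e-02.

2.825148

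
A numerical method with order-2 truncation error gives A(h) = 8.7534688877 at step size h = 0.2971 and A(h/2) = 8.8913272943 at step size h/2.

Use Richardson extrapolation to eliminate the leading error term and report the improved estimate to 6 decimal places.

8.937280

The method has order 2: 2^2 = 4.
4·8.8913272943 − 8.7534688877 = 26.8118402895
26.8118402895 ÷ 3 = 8.9372800965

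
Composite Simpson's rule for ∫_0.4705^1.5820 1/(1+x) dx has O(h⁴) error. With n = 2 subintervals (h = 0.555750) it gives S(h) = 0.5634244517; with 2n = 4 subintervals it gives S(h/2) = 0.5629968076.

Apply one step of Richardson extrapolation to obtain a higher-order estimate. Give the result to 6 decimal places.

Leading term ∝ h^4; use weight 16 = 2^4.
2^4*A(h/2) = 9.0079489216; minus A(h) gives 8.4445244699.
Denominator 16 − 1 = 15.
(16*0.5629968076 − 0.5634244517)/(16 − 1) = 0.5629682980
Shift from A(h/2): −0.0000285096.

0.562968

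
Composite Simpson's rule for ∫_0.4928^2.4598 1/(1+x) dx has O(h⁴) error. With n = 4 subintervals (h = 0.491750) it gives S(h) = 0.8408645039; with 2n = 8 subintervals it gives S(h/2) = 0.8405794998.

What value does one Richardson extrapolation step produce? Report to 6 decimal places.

0.840560

r = 4: numerator weight 16, denominator 15.
Top: 16(0.8405794998) − (0.8408645039) = 12.6084074929
Divide by 2^4 − 1 = 15.
R = 12.6084074929/15 = 0.8405604995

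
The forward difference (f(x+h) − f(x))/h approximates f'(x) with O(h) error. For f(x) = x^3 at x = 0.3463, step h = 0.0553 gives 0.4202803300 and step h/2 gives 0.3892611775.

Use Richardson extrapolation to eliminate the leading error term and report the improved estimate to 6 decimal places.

With r = 1 the leading error scales as h^1, so the weight is 2^1 = 2.
Weighted: 0.7785223550 − 0.4202803300 = 0.3582420250
Divide by 2^1 − 1 = 1.
0.3582420250 ÷ 1 = 0.3582420250

0.358242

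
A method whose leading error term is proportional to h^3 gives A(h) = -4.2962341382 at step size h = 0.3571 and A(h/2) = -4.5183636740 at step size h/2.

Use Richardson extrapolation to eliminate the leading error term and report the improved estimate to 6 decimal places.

-4.550096

Error is O(h^3); halving h shrinks it by 2^3 = 8.
2^3×A(h/2) = -36.1469093920; minus A(h) gives -31.8506752538.
(-31.8506752538) ÷ 7 = -4.5500964648
Correction |R − A(h/2)| = 3.173e-02; gap |A(h/2) − A(h)| = 2.221e-01.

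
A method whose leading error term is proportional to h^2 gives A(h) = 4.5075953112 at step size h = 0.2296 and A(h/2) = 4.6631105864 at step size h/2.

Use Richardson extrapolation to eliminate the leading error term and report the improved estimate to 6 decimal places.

4.714949

Order 2 gives 2^r = 4 and 2^r − 1 = 3.
2^2 × A(h/2) = 18.6524423456; minus A(h) gives 14.1448470344.
Denominator 4 − 1 = 3.
(4 × 4.6631105864 − 4.5075953112)/(4 − 1) = 4.7149490115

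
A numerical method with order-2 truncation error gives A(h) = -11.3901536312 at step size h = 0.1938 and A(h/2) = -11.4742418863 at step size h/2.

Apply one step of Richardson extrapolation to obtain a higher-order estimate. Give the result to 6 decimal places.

-11.502271

The method has order 2: 2^2 = 4.
4 × (-11.4742418863) − (-11.3901536312) = -34.5068139140
Denominator 4 − 1 = 3.
(4 × (-11.4742418863) − (-11.3901536312))/(4 − 1) = -11.5022713047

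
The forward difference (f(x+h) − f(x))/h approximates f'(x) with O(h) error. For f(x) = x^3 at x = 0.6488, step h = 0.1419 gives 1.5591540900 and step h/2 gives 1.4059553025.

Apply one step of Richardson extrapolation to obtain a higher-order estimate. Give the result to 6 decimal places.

Leading term ∝ h^1; use weight 2 = 2^1.
Weighted: 2.8119106050 − 1.5591540900 = 1.2527565150
Denominator 2 − 1 = 1.
So the Richardson estimate is 1.2527565150.

1.252757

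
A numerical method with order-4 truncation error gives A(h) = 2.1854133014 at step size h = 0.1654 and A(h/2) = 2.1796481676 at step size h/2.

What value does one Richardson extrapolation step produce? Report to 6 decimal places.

Error is O(h^4); halving h shrinks it by 2^4 = 16.
Difference of the inputs: 2.1796481676 − 2.1854133014 = -0.0057651338
Divide by 2^4 − 1 = 15: (-0.0057651338)/15 = -0.0003843423
R = 2.1796481676 − 0.0003843423 = 2.1792638253
Correction |R − A(h/2)| = 3.843e-04; gap |A(h/2) − A(h)| = 5.765e-03.

2.179264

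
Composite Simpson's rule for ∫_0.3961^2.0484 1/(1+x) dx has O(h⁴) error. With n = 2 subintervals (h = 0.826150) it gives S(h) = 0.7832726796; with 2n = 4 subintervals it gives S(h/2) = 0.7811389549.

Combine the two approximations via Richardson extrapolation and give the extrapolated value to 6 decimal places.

r = 4, so 2^r = 16.
Difference of the inputs: 0.7811389549 − 0.7832726796 = -0.0021337247
Correction (A(h/2) − A(h))/(16 − 1) = (-0.0021337247)/15 = -0.0001422483
R = 0.7811389549 − 0.0001422483 = 0.7809967066
Correction |R − A(h/2)| = 1.422e-04; gap |A(h/2) − A(h)| = 2.134e-03.

0.780997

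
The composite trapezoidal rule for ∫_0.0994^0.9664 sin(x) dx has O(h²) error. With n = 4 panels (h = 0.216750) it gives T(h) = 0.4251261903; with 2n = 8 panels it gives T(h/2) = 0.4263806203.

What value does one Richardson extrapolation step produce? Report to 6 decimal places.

r = 2, so 2^r = 4.
4×0.4263806203 − 0.4251261903 = 1.2803962909
1.2803962909 ÷ 3 = 0.4267987636

0.426799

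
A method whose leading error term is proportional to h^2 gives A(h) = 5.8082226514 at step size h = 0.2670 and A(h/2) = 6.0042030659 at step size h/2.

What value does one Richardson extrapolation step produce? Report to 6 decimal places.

6.069530

With r = 2 the leading error scales as h^2, so the weight is 2^2 = 4.
Difference of the inputs: 6.0042030659 − 5.8082226514 = 0.1959804145
Correction (A(h/2) − A(h))/(4 − 1) = 0.1959804145/3 = 0.0653268048
R = 6.0042030659 + 0.0653268048 = 6.0695298707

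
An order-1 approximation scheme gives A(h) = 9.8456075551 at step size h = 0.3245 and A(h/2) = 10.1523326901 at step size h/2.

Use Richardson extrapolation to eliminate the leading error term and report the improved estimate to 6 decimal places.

10.459058

Leading term ∝ h^1; use weight 2 = 2^1.
Top: 2(10.1523326901) − (9.8456075551) = 10.4590578251
Extrapolated: 10.4590578251 / 1 = 10.4590578251
Shift from A(h/2): +0.3067251350.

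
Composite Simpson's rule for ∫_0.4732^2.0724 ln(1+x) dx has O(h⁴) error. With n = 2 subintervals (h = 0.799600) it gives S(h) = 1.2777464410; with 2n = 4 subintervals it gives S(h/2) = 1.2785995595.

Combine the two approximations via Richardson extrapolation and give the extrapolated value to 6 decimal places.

1.278656

Error is O(h^4); halving h shrinks it by 2^4 = 16.
Weighted: 20.4575929520 − 1.2777464410 = 19.1798465110
R = 19.1798465110/15 = 1.2786564341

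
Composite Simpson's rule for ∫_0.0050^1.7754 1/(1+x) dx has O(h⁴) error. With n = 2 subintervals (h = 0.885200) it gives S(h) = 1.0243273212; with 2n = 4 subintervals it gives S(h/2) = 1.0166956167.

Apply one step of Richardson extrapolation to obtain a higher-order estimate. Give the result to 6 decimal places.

1.016187

r = 4: numerator weight 16, denominator 15.
16×1.0166956167 − 1.0243273212 = 15.2428025460
Denominator 16 − 1 = 15.
So the Richardson estimate is 1.0161868364.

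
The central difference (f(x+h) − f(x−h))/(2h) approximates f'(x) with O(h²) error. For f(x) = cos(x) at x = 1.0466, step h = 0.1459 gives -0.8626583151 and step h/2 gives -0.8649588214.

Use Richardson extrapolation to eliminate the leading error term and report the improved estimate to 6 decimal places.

Method order is 2; weight 2^2 = 4.
4*(-0.8649588214) = -3.4598352856; (-3.4598352856) − (-0.8626583151) = -2.5971769705
Divide by 2^2 − 1 = 3.
Result: -0.8657256568

-0.865726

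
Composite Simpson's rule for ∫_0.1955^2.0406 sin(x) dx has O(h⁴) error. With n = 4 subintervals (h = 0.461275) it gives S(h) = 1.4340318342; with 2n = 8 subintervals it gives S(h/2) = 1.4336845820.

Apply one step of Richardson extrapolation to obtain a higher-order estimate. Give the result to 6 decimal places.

r = 4, so 2^r = 16.
Numerator 16·A(h/2) − A(h) = 16·1.4336845820 − 1.4340318342 = 21.5049214778
21.5049214778 ÷ 15 = 1.4336614319
Gap between inputs: 3.473e-04; correction applied: −0.0000231501.

1.433661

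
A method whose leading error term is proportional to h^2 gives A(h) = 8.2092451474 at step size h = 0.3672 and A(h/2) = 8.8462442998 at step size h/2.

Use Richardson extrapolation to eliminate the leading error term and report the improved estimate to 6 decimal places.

9.058577

Leading term ∝ h^2; use weight 4 = 2^2.
Numerator 4·A(h/2) − A(h) = 4·8.8462442998 − 8.2092451474 = 27.1757320518
Divide by 2^2 − 1 = 3.
27.1757320518 ÷ 3 = 9.0585773506
Shift from A(h/2): +0.2123330508.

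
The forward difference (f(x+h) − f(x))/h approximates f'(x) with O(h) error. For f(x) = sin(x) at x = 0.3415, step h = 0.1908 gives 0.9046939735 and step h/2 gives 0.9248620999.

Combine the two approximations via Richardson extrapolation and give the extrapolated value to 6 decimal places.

With r = 1 the leading error scales as h^1, so the weight is 2^1 = 2.
Top: 2(0.9248620999) − (0.9046939735) = 0.9450302263
Denominator 2 − 1 = 1.
R = 0.9450302263/1 = 0.9450302263
Gap between inputs: 2.017e-02; correction applied: +0.0201681264.

0.945030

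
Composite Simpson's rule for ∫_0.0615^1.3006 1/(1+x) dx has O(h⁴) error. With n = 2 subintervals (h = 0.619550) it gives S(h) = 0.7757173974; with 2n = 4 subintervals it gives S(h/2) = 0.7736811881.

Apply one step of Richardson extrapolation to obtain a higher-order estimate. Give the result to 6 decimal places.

Order 4 gives 2^r = 16 and 2^r − 1 = 15.
Difference of the inputs: 0.7736811881 − 0.7757173974 = -0.0020362093
Divide by 2^4 − 1 = 15: (-0.0020362093)/15 = -0.0001357473
R = 0.7736811881 − 0.0001357473 = 0.7735454408

0.773545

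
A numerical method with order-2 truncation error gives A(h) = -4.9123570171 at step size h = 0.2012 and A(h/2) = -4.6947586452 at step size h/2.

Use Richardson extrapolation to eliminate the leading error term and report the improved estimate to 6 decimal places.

Order 2 gives 2^r = 4 and 2^r − 1 = 3.
4·(-4.6947586452) = -18.7790345808; (-18.7790345808) − (-4.9123570171) = -13.8666775637
Divide by 2^2 − 1 = 3.
(-13.8666775637) ÷ 3 = -4.6222258546

-4.622226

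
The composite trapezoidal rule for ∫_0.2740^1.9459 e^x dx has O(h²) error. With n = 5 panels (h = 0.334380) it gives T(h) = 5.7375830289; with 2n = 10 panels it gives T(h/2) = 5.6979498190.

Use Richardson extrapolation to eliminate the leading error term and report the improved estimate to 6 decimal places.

5.684739

Method order is 2; weight 2^2 = 4.
Top: 4(5.6979498190) − (5.7375830289) = 17.0542162471
17.0542162471 ÷ 3 = 5.6847387490
Shift from A(h/2): −0.0132110700.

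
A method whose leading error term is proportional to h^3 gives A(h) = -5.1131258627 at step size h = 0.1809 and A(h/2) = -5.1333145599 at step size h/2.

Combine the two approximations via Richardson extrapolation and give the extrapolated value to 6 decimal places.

-5.136199

With r = 3 the leading error scales as h^3, so the weight is 2^3 = 8.
Difference of the inputs: -5.1333145599 − (-5.1131258627) = -0.0201886972
Divide by 2^3 − 1 = 7: (-0.0201886972)/7 = -0.0028840996
R = A(h/2) + (A(h/2) − A(h))/7 = -5.1333145599 − 0.0028840996 = -5.1361986595
Shift from A(h/2): −0.0028840996.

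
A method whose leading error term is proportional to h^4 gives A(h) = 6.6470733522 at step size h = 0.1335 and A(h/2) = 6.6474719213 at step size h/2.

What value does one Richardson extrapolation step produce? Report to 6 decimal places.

r = 4: numerator weight 16, denominator 15.
16*6.6474719213 = 106.3595507408; 106.3595507408 − 6.6470733522 = 99.7124773886
R = 99.7124773886/15 = 6.6474984926
Correction |R − A(h/2)| = 2.657e-05; gap |A(h/2) − A(h)| = 3.986e-04.

6.647498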